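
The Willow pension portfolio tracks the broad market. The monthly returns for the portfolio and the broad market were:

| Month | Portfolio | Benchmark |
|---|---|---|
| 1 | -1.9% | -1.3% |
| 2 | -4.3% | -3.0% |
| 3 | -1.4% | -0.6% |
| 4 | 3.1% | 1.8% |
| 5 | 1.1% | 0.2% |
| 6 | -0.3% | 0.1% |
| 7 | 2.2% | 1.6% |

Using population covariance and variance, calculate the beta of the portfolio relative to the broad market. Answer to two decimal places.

r̄p = -0.2143%,  r̄m = -0.1714%
Cov = Σ(rp − r̄p)(rm − r̄m) / 7 = 3.6061
Var(rm) = Σ(rm − r̄m)² / 7 = 2.3849
β = Cov / Var = 3.6061 / 2.3849 = 1.5121

1.51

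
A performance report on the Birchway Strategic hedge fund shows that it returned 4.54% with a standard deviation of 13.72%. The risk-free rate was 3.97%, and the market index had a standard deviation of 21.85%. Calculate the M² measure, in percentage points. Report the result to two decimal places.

Sharpe = (Rp − Rf) / σp = (4.54% − 3.97%) / 13.72% = 0.0415
M² = Rf + Sharpe × σm = 3.97% + 0.0415 × 21.85% = 4.8768%

4.88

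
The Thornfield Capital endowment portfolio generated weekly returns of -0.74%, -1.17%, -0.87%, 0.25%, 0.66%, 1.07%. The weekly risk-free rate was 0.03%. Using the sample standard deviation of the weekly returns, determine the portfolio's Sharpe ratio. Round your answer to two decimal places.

r̄ = (-0.74 − 1.17 − 0.87 + 0.25 + 0.66 + 1.07) / 6 = -0.1333%
Sample std dev = √[4.2097 / 5] = 0.9176%
Sharpe = (r̄ − rf) / σ = (-0.1333 − 0.03) / 0.9176 = -0.1633 / 0.9176 = -0.1780

-0.18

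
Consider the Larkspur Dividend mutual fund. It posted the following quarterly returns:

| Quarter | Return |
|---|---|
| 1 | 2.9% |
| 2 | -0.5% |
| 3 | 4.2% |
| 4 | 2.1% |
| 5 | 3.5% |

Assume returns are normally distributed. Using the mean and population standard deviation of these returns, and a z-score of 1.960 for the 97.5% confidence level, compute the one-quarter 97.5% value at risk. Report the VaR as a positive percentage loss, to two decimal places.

0.74

Mean return r̄ = 12.20 / 5 = 2.4400%
Σ(r − r̄)² = 13.1920; population σ = √(13.1920/5) = 1.6243%
VaR = −(r̄ − z·σ) = −(2.4400 − 1.960 × 1.6243) = −(-0.7436) = 0.7436%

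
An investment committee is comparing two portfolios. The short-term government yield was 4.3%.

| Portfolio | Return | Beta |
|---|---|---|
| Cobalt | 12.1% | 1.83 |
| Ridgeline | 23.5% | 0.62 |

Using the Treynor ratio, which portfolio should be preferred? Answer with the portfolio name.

Ridgeline

Cobalt: Treynor = (12.1% − 4.3%) / 1.83 = 4.262
Ridgeline: Treynor = (23.5% − 4.3%) / 0.62 = 30.968
Highest: Ridgeline (30.968).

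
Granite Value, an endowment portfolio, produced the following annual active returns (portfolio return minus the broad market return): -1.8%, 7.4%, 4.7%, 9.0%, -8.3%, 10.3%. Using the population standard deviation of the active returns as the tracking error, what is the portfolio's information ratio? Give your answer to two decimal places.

0.54

Mean return r̄ = 21.30 / 6 = 3.5500%
Population σ = √[Σ(r − r̄)² / 6] = √[260.4550 / 6] = √43.4092 = 6.5886%
IR = r̄ / tracking error = 3.5500 / 6.5886 = 0.5388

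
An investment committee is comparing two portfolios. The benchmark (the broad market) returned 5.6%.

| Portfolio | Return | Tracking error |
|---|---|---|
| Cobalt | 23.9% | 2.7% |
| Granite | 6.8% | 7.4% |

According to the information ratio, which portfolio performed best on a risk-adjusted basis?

Cobalt: IR = (23.9% − 5.6%) / 2.7% = 6.778
Granite: IR = (6.8% − 5.6%) / 7.4% = 0.162
Highest: Cobalt (6.778).

Cobalt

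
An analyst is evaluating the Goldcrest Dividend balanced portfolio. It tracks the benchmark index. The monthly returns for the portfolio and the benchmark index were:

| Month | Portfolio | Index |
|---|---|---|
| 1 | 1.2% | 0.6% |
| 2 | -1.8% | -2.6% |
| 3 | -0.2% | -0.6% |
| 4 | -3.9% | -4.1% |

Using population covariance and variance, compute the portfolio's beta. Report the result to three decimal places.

1.044

r̄p = -1.1750%,  r̄m = -1.6750%
Cov = Σ(rp − r̄p)(rm − r̄m) / 4 = 3.4094
Var(rm) = Σ(rm − r̄m)² / 4 = 3.2669
β = Cov / Var = 3.4094 / 3.2669 = 1.0436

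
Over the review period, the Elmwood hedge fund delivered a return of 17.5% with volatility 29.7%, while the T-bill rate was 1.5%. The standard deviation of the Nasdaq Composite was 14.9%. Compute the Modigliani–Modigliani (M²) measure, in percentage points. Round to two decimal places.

9.53

Sharpe = (Rp − Rf) / σp = (17.5% − 1.5%) / 29.7% = 0.5387
M² = Rf + Sharpe × σm = 1.5% + 0.5387 × 14.9% = 9.5266%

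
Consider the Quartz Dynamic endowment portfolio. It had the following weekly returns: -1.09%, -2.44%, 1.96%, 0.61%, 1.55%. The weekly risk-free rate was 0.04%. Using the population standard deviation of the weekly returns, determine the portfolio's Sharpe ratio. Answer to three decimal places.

Mean return μ = 0.590 / 5 = 0.1180%
Population σ = √[Σ(r − μ)² / 5] = √[13.6883 / 5] = √2.7377 = 1.6546%
Sharpe = (μ − rf) / σ = (0.1180 − 0.04) / 1.6546 = 0.0780 / 1.6546 = 0.0471

0.047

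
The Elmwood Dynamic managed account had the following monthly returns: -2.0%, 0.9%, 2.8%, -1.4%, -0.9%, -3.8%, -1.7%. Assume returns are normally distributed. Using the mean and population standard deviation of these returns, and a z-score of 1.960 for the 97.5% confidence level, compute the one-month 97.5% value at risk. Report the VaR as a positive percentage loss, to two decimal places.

r̄ = (-2 + 0.9 + 2.8 − 1.4 − 0.9 − 3.8 − 1.7) / 7 = -0.8714%
Σ(r − r̄)² = (-2 − (-0.8714))² + (0.9 − (-0.8714))² + … = 27.4343
σ = √[27.4343 / 7] = 1.9797%
VaR = −(r̄ − z·σ) = −(-0.8714 − 1.960 × 1.9797) = −(-4.7516) = 4.7516%

4.75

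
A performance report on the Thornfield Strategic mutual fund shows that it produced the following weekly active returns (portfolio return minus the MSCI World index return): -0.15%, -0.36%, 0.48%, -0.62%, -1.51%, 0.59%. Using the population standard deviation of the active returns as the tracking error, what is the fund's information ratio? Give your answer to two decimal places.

-0.37

μ = (-0.15 − 0.36 + 0.48 − 0.62 − 1.51 + 0.59) / 6 = -1.570 / 6 = -0.2617%
Σ(r − μ)² = (-0.15 − (-0.2617))² + (-0.36 − (-0.2617))² + … = 2.9843
population σ = √(2.9843 / 6) = √0.4974 = 0.7053%
IR = μ / tracking error = -0.2617 / 0.7053 = -0.3710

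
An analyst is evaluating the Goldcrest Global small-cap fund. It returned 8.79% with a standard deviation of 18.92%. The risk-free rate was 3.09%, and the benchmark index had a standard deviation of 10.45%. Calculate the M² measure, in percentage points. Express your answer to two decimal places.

6.24

Sharpe = (Rp − Rf) / σp = (8.79% − 3.09%) / 18.92% = 0.3013
M² = Rf + Sharpe × σm = 3.09% + 0.3013 × 10.45% = 6.2386%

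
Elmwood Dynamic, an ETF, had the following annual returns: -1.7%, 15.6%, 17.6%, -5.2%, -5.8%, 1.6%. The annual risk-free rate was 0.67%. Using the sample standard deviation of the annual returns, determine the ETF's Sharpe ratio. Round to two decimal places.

0.29

Mean return r̄ = 22.10 / 6 = 3.6833%
Σ(r − r̄)² = (-1.7 − 3.6833)² + (15.6 − 3.6833)² + (17.6 − 3.6833)² + … = 537.8483
σ = √[537.8483 / 5] = 10.3716%
Sharpe = (r̄ − rf) / σ = (3.6833 − 0.67) / 10.3716 = 3.0133 / 10.3716 = 0.2905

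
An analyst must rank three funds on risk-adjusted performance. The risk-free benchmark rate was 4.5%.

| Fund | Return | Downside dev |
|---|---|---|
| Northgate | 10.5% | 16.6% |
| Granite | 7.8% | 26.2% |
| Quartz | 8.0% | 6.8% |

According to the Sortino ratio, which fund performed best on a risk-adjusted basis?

Quartz

Northgate: Sortino ratio = (10.5% − 4.5%) / 16.6% = 0.361
Granite: Sortino ratio = (7.8% − 4.5%) / 26.2% = 0.126
Quartz: Sortino ratio = (8.0% − 4.5%) / 6.8% = 0.515
Highest: Quartz (0.515).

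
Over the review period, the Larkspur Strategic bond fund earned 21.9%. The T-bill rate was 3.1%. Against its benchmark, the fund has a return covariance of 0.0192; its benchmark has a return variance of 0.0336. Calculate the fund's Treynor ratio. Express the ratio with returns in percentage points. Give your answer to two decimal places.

β = Cov / Var = 0.0192 / 0.0336 = 0.5714
Treynor = (Rp − Rf) / β = (21.9% − 3.1%) / 0.5714 = 18.80 / 0.5714 = 32.9016

32.90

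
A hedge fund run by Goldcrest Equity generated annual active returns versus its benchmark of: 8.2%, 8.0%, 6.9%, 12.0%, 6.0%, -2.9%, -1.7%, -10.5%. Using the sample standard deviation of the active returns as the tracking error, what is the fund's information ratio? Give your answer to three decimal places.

0.432

Mean return μ = 26.00 / 8 = 3.2500%
Σ(r − μ)² = (8.2 − 3.2500)² + (8 − 3.2500)² + (6.9 − 3.2500)² + … = 395.9000
σ = √[395.9000 / 7] = 7.5204%
IR = μ / tracking error = 3.2500 / 7.5204 = 0.4322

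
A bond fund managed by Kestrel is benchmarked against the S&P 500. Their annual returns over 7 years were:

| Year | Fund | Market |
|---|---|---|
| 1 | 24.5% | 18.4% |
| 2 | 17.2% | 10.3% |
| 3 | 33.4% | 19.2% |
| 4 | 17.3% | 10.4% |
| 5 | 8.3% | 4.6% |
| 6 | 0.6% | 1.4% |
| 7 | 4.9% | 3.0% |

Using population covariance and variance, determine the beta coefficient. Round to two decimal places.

r̄p = 15.1714%,  r̄m = 9.6143%
Cov = Σ(rp − r̄p)(rm − r̄m) / 7 = 68.8347
Var(rm) = Σ(rm − r̄m)² / 7 = 43.7898
β = Cov / Var = 68.8347 / 43.7898 = 1.5719

1.57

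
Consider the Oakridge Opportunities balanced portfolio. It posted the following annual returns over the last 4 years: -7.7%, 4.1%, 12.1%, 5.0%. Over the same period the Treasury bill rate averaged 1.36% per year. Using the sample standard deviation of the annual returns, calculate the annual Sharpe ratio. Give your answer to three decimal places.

0.246

Mean return μ = 13.50 / 4 = 3.3750%
Σ(r − μ)² = 201.9475; sample σ = √(201.9475/3) = 8.2046%
Sharpe = (μ − rf) / σ = (3.3750 − 1.36) / 8.2046 = 2.0150 / 8.2046 = 0.2456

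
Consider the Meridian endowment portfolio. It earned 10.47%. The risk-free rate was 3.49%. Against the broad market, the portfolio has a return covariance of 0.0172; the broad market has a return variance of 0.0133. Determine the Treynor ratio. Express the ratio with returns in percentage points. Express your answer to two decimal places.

5.40

β = Cov / Var = 0.0172 / 0.0133 = 1.2932
Treynor = (Rp − Rf) / β = (10.47% − 3.49%) / 1.2932 = 6.98 / 1.2932 = 5.3975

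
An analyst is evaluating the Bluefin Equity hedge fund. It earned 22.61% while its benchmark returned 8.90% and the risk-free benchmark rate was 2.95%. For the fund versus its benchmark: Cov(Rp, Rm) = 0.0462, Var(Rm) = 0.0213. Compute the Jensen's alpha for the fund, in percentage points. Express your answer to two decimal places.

6.75

β = Cov / Var = 0.0462 / 0.0213 = 2.1690
E[R] = Rf + β(Rm − Rf) = 2.95% + 2.1690 × (8.90% − 2.95%) = 15.8556%
α = Rp − E[R] = 22.61% − 15.8556% = 6.7544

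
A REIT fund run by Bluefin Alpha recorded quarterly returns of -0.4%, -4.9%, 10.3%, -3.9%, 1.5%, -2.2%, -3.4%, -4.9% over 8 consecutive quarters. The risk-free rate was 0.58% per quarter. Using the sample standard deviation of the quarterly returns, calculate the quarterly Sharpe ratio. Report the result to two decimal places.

-0.31

r̄ = (-0.4 − 4.9 + 10.3 − 3.9 + 1.5 − 2.2 − 3.4 − 4.9) / 8 = -0.9875%
Σ(r − r̄)² = (-0.4 − (-0.9875))² + (-4.9 − (-0.9875))² + (10.3 − (-0.9875))² + … = 180.3288
sample σ = √(180.3288 / 7) = √25.7613 = 5.0756%
Sharpe = (r̄ − rf) / σ = (-0.9875 − 0.58) / 5.0756 = -1.5675 / 5.0756 = -0.3088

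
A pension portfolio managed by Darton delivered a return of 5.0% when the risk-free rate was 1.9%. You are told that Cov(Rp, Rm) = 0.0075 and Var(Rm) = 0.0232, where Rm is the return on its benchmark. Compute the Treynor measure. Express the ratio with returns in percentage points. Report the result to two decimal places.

9.59

β = Cov / Var = 0.0075 / 0.0232 = 0.3233
Treynor = (Rp − Rf) / β = (5.0% − 1.9%) / 0.3233 = 3.10 / 0.3233 = 9.5886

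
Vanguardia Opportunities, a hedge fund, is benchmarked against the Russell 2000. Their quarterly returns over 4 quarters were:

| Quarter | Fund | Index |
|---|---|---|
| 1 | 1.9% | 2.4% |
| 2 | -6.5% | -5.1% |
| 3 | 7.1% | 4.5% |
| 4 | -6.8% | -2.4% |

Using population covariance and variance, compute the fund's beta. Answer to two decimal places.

r̄p = -1.0750%,  r̄m = -0.1500%
Cov = Σ(rp − r̄p)(rm − r̄m) / 4 = 21.3338
Var(rm) = Σ(rm − r̄m)² / 4 = 14.4225
β = Cov / Var = 21.3338 / 14.4225 = 1.4792

1.48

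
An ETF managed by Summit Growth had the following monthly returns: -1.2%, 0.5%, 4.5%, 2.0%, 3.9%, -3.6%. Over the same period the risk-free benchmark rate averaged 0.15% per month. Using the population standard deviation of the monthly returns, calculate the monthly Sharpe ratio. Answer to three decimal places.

Mean return r̄ = 6.10 / 6 = 1.0167%
Σ(r − r̄)² = (-1.2 − 1.0167)² + (0.5 − 1.0167)² + (4.5 − 1.0167)² + … = 47.9083
population σ = √(47.9083 / 6) = √7.9847 = 2.8257%
Sharpe = (r̄ − rf) / σ = (1.0167 − 0.15) / 2.8257 = 0.8667 / 2.8257 = 0.3067

0.307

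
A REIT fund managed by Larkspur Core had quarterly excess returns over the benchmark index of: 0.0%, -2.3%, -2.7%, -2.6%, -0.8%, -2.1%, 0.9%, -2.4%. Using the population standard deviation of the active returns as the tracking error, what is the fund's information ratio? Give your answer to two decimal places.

-1.18

r̄ = (0 − 2.3 − 2.7 − 2.6 − 0.8 − 2.1 + 0.9 − 2.4) / 8 = -12.00 / 8 = -1.5000%
Population σ = √[Σ(r − r̄)² / 8] = √[12.9600 / 8] = √1.6200 = 1.2728%
IR = r̄ / tracking error = -1.5000 / 1.2728 = -1.1785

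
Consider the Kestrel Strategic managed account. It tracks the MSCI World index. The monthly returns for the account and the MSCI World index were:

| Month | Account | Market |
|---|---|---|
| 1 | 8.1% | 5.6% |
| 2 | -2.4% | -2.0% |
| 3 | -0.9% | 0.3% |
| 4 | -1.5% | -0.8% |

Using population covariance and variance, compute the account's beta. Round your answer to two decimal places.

1.44

r̄p = 0.8250%,  r̄m = 0.7750%
Cov = Σ(rp − r̄p)(rm − r̄m) / 4 = 12.1331
Var(rm) = Σ(rm − r̄m)² / 4 = 8.4219
β = Cov / Var = 12.1331 / 8.4219 = 1.4407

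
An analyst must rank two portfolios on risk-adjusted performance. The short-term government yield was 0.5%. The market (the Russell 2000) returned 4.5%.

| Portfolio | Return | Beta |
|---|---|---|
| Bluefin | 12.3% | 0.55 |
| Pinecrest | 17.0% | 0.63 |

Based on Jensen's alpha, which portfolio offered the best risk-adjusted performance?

Pinecrest

Bluefin: α = 12.3% − [0.5% + 0.55 × (4.5% − 0.5%)] = 9.600
Pinecrest: α = 17.0% − [0.5% + 0.63 × (4.5% − 0.5%)] = 13.980
Highest: Pinecrest (13.980).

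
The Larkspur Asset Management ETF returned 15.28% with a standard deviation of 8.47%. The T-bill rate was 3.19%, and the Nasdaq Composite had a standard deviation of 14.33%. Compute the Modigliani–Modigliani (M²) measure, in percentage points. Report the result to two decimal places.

Sharpe = (Rp − Rf) / σp = (15.28% − 3.19%) / 8.47% = 1.4274
M² = Rf + Sharpe × σm = 3.19% + 1.4274 × 14.33% = 23.6446%

23.64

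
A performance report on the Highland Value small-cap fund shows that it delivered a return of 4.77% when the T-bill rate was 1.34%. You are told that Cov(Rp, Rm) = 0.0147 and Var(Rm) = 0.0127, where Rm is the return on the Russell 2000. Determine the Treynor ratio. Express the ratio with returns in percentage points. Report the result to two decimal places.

β = Cov / Var = 0.0147 / 0.0127 = 1.1575
Treynor = (Rp − Rf) / β = (4.77% − 1.34%) / 1.1575 = 3.43 / 1.1575 = 2.9633

2.96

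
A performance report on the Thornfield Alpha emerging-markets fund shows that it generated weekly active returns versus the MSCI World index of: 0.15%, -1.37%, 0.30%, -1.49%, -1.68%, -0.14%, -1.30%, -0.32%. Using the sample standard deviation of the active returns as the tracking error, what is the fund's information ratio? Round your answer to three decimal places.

μ = (0.15 − 1.37 + 0.3 − 1.49 − 1.68 − 0.14 − 1.3 − 0.32) / 8 = -0.7313%
Σ(r − μ)² = 4.5661; sample σ = √(4.5661/7) = 0.8077%
IR = μ / tracking error = -0.7313 / 0.8077 = -0.9054

-0.905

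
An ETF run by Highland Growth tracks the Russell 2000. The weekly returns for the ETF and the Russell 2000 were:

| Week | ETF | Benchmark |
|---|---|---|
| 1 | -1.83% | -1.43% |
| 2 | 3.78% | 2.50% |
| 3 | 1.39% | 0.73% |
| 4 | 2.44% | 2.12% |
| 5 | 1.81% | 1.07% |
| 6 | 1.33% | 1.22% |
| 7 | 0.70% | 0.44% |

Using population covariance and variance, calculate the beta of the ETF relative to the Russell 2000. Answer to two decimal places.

r̄p = 1.3743%,  r̄m = 0.9500%
Cov = Σ(rp − r̄p)(rm − r̄m) / 7 = 1.8547
Var(rm) = Σ(rm − r̄m)² / 7 = 1.4045
β = Cov / Var = 1.8547 / 1.4045 = 1.3205

1.32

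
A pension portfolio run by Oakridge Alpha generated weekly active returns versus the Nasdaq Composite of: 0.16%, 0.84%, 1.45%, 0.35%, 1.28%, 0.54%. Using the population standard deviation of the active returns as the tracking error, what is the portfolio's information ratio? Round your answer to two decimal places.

r̄ = (0.16 + 0.84 + 1.45 + 0.35 + 1.28 + 0.54) / 6 = 4.620 / 6 = 0.7700%
Σ(r − r̄)² = (0.16 − 0.7700)² + (0.84 − 0.7700)² + … = 1.3288
population σ = √(1.3288 / 6) = √0.2215 = 0.4706%
IR = r̄ / tracking error = 0.7700 / 0.4706 = 1.6362

1.64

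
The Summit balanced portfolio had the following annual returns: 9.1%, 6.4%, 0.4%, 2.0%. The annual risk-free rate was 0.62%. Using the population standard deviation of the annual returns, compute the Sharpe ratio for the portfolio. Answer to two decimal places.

1.11

Mean return μ = 17.90 / 4 = 4.4750%
Population σ = √[Σ(r − μ)² / 4] = √[47.8275 / 4] = √11.9569 = 3.4579%
Sharpe = (μ − rf) / σ = (4.4750 − 0.62) / 3.4579 = 3.8550 / 3.4579 = 1.1148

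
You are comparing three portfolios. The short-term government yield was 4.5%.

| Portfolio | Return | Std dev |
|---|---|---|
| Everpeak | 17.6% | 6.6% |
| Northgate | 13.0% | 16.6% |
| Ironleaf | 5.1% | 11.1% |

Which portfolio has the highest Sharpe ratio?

Everpeak

Everpeak: Sharpe ratio = (17.6% − 4.5%) / 6.6% = 1.985
Northgate: Sharpe ratio = (13.0% − 4.5%) / 16.6% = 0.512
Ironleaf: Sharpe ratio = (5.1% − 4.5%) / 11.1% = 0.054
Highest: Everpeak (1.985).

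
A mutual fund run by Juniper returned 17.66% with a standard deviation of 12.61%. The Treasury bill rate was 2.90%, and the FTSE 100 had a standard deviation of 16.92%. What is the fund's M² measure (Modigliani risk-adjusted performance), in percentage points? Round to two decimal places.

Sharpe = (Rp − Rf) / σp = (17.66% − 2.90%) / 12.61% = 1.1705
M² = Rf + Sharpe × σm = 2.90% + 1.1705 × 16.92% = 22.7049%

22.70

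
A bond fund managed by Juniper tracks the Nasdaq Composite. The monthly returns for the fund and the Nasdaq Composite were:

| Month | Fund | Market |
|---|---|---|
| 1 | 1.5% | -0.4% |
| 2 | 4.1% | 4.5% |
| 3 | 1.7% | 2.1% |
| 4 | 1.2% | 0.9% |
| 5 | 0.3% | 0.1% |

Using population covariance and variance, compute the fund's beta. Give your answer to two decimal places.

0.65

r̄p = 1.7600%,  r̄m = 1.4400%
Cov = Σ(rp − r̄p)(rm − r̄m) / 5 = 1.9716
Var(rm) = Σ(rm − r̄m)² / 5 = 3.0544
β = Cov / Var = 1.9716 / 3.0544 = 0.6455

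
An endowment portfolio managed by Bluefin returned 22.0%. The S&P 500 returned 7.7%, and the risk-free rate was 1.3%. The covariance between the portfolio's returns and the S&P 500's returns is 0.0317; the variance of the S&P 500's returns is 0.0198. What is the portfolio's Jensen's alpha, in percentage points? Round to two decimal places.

10.45

β = Cov / Var = 0.0317 / 0.0198 = 1.6010
E[R] = Rf + β(Rm − Rf) = 1.3% + 1.6010 × (7.7% − 1.3%) = 11.5464%
α = Rp − E[R] = 22.0% − 11.5464% = 10.4536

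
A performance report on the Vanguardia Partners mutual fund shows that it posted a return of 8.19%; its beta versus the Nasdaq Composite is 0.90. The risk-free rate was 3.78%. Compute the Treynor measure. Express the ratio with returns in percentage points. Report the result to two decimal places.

Treynor = (Rp − Rf) / β = (8.19% − 3.78%) / 0.90 = 4.41 / 0.90 = 4.9000

4.90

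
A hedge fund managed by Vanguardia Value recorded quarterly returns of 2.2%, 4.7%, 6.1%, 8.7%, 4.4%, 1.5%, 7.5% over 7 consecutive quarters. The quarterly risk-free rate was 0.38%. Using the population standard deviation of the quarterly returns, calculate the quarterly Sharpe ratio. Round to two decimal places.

1.90

μ = (2.2 + 4.7 + 6.1 + 8.7 + 4.4 + 1.5 + 7.5) / 7 = 5.0143%
Population σ = √[Σ(r − μ)² / 7] = √[41.6886 / 7] = √5.9555 = 2.4404%
Sharpe = (μ − rf) / σ = (5.0143 − 0.38) / 2.4404 = 4.6343 / 2.4404 = 1.8990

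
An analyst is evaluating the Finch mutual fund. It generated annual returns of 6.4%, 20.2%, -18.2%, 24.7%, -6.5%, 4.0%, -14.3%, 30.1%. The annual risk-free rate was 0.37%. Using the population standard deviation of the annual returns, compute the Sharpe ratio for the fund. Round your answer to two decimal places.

0.32

μ = (6.4 + 20.2 − 18.2 + 24.7 − 6.5 + 4 − 14.3 + 30.1) / 8 = 5.8000%
Σ(r − μ)² = (6.4 − 5.8000)² + (20.2 − 5.8000)² + (-18.2 − 5.8000)² + … = 2289.9600
population σ = √(2289.9600 / 8) = √286.2450 = 16.9188%
Sharpe = (μ − rf) / σ = (5.8000 − 0.37) / 16.9188 = 5.4300 / 16.9188 = 0.3209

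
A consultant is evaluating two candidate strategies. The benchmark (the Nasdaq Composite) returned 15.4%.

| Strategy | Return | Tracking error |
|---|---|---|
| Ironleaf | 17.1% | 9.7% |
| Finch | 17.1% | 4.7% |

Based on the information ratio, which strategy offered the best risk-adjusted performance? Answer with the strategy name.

Ironleaf: IR = (17.1% − 15.4%) / 9.7% = 0.175
Finch: IR = (17.1% − 15.4%) / 4.7% = 0.362
Highest: Finch (0.362).

Finch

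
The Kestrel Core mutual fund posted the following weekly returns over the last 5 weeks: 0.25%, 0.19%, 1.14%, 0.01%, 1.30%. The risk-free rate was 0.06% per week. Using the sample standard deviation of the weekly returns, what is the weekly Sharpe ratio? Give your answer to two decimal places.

0.87

r̄ = (0.25 + 0.19 + 1.14 + 0.01 + 1.3) / 5 = 0.5780%
Sample std dev = √[1.4179 / 4] = 0.5954%
Sharpe = (r̄ − rf) / σ = (0.5780 − 0.06) / 0.5954 = 0.5180 / 0.5954 = 0.8700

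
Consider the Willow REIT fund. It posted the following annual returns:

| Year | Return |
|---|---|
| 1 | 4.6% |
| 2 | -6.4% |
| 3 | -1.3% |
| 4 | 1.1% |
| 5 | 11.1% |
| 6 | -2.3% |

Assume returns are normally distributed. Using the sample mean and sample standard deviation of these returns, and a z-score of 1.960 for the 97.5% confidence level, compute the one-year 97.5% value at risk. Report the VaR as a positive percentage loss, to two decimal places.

10.82

Mean return r̄ = 6.80 / 6 = 1.1333%
Σ(r − r̄)² = (4.6 − 1.1333)² + (-6.4 − 1.1333)² + (-1.3 − 1.1333)² + … = 185.8133
sample σ = √(185.8133 / 5) = √37.1627 = 6.0961%
VaR = −(r̄ − z·σ) = −(1.1333 − 1.960 × 6.0961) = −(-10.8151) = 10.8151%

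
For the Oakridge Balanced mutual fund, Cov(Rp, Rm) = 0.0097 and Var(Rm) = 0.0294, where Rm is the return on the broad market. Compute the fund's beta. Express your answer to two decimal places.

β = Cov(Rp, Rm) / Var(Rm) = 0.0097 / 0.0294 = 0.3299

0.33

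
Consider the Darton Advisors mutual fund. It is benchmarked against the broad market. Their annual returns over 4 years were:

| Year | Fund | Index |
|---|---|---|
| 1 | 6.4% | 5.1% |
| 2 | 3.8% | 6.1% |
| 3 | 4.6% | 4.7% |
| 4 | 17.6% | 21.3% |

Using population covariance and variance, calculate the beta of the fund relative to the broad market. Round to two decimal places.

0.78

r̄p = 8.1000%,  r̄m = 9.3000%
Cov = Σ(rp − r̄p)(rm − r̄m) / 4 = 37.7500
Var(rm) = Σ(rm − r̄m)² / 4 = 48.2600
β = Cov / Var = 37.7500 / 48.2600 = 0.7822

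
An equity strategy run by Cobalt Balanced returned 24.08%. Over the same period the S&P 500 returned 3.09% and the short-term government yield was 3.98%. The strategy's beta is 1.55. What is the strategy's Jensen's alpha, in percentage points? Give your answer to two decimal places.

21.48

CAPM expected return = Rf + β(Rm − Rf) = 3.98% + 1.55 × (3.09% − 3.98%) = 3.98 + 1.55 × -0.89 = 2.6005%
Jensen's α = Rp − E[R] = 24.08% − 2.6005% = 21.4795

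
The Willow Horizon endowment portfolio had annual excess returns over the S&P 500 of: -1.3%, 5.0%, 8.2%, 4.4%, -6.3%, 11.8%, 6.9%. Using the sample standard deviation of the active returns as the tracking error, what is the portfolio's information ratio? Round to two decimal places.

0.67

r̄ = (-1.3 + 5 + 8.2 + 4.4 − 6.3 + 11.8 + 6.9) / 7 = 4.1000%
Sample std dev = √[222.1600 / 6] = 6.0850%
IR = r̄ / tracking error = 4.1000 / 6.0850 = 0.6738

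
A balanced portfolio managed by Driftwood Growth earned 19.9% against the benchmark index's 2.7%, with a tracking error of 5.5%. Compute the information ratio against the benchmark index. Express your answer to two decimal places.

3.13

IR = (Rp − Rb) / TE = (19.9% − 2.7%) / 5.5% = 17.20% / 5.5% = 3.1273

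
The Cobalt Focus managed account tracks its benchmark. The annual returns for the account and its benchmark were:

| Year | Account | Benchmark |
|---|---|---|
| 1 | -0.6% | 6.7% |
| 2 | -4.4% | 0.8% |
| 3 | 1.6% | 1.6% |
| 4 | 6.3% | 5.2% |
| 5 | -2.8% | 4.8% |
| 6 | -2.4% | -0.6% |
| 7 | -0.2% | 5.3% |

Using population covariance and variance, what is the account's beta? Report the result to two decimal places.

0.51

r̄p = -0.3571%,  r̄m = 3.4000%
Cov = Σ(rp − r̄p)(rm − r̄m) / 7 = 3.3171
Var(rm) = Σ(rm − r̄m)² / 7 = 6.5286
β = Cov / Var = 3.3171 / 6.5286 = 0.5081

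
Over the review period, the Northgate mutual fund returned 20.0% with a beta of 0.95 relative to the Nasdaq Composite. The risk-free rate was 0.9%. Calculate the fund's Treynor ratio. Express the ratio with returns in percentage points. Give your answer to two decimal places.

20.11

Treynor = (Rp − Rf) / β = (20.0% − 0.9%) / 0.95 = 19.10 / 0.95 = 20.1053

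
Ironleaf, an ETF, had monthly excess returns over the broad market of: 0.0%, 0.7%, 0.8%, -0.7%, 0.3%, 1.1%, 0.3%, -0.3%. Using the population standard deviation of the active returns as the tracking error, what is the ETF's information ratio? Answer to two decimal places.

μ = (0 + 0.7 + 0.8 − 0.7 + 0.3 + 1.1 + 0.3 − 0.3) / 8 = 2.20 / 8 = 0.2750%
Population std dev = √[2.4950 / 8] = 0.5585%
IR = μ / tracking error = 0.2750 / 0.5585 = 0.4924

0.49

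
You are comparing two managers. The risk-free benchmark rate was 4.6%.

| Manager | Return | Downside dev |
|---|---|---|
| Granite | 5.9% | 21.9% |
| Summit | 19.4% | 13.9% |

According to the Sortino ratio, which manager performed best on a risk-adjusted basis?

Granite: Sortino ratio = (5.9% − 4.6%) / 21.9% = 0.059
Summit: Sortino ratio = (19.4% − 4.6%) / 13.9% = 1.065
Highest: Summit (1.065).

Summit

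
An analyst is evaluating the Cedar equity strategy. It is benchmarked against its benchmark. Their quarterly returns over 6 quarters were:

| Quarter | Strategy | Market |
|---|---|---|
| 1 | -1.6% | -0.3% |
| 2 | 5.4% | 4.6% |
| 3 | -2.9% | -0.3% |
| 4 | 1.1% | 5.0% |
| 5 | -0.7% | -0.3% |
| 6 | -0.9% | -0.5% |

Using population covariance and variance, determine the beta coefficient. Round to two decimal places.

0.90

r̄p = 0.0667%,  r̄m = 1.3667%
Cov = Σ(rp − r̄p)(rm − r̄m) / 6 = 5.3006
Var(rm) = Σ(rm − r̄m)² / 6 = 5.9122
β = Cov / Var = 5.3006 / 5.9122 = 0.8966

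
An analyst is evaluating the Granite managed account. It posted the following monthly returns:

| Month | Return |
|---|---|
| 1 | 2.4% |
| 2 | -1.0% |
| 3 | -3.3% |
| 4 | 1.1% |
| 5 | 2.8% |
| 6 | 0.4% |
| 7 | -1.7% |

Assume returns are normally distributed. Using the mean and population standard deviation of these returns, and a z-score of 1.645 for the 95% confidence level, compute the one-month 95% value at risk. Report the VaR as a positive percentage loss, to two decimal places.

r̄ = (2.4 − 1 − 3.3 + 1.1 + 2.8 + 0.4 − 1.7) / 7 = 0.70 / 7 = 0.1000%
Population std dev = √[29.6800 / 7] = 2.0591%
VaR = −(r̄ − z·σ) = −(0.1000 − 1.645 × 2.0591) = −(-3.2872) = 3.2872%

3.29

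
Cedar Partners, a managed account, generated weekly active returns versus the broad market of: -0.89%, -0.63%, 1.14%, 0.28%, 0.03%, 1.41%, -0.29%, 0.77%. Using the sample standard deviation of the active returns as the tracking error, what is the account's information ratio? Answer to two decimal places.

0.27

Mean return r̄ = 1.820 / 8 = 0.2275%
Sample σ = √[Σ(r − r̄)² / 7] = √[4.8190 / 7] = √0.6884 = 0.8297%
IR = r̄ / tracking error = 0.2275 / 0.8297 = 0.2742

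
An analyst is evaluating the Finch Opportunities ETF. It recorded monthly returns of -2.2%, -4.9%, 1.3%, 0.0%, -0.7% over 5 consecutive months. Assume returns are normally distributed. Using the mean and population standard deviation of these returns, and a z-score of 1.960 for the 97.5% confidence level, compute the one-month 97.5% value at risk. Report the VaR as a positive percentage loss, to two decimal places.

μ = (-2.2 − 4.9 + 1.3 + 0 − 0.7) / 5 = -6.50 / 5 = -1.3000%
Population std dev = √[22.5800 / 5] = 2.1251%
VaR = −(μ − z·σ) = −(-1.3000 − 1.960 × 2.1251) = −(-5.4652) = 5.4652%

5.47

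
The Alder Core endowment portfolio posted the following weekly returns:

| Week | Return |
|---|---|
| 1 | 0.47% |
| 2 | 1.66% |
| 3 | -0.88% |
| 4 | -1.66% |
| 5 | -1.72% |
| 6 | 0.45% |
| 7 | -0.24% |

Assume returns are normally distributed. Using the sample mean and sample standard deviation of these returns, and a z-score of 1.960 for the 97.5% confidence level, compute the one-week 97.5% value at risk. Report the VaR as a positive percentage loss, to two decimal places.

2.70

r̄ = (0.47 + 1.66 − 0.88 − 1.66 − 1.72 + 0.45 − 0.24) / 7 = -1.920 / 7 = -0.2743%
Sample σ = √[Σ(r − r̄)² / 6] = √[9.1984 / 6] = √1.5331 = 1.2382%
VaR = −(r̄ − z·σ) = −(-0.2743 − 1.960 × 1.2382) = −(-2.7012) = 2.7012%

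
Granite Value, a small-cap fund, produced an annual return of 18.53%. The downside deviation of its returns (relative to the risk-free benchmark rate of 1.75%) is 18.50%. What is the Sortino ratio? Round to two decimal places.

Sortino = (Rp − Rf) / σd = (18.53% − 1.75%) / 18.50% = 16.78% / 18.50% = 0.9070

0.91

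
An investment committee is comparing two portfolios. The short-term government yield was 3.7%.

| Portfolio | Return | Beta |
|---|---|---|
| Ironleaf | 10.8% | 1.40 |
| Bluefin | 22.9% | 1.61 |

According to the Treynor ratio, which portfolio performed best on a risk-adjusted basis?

Ironleaf: Treynor = (10.8% − 3.7%) / 1.40 = 5.071
Bluefin: Treynor = (22.9% − 3.7%) / 1.61 = 11.925
Highest: Bluefin (11.925).

Bluefin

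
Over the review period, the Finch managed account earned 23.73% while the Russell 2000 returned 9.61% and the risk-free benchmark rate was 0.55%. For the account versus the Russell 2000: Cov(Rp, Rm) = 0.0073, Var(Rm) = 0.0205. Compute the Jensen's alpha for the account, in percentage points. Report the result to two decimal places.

19.95

β = Cov / Var = 0.0073 / 0.0205 = 0.3561
E[R] = Rf + β(Rm − Rf) = 0.55% + 0.3561 × (9.61% − 0.55%) = 3.7763%
α = Rp − E[R] = 23.73% − 3.7763% = 19.9537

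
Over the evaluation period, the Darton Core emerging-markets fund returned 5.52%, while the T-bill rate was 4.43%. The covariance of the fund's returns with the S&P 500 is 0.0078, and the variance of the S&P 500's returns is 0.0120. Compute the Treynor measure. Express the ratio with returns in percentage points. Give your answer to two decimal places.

1.68

β = Cov / Var = 0.0078 / 0.0120 = 0.6500
Treynor = (Rp − Rf) / β = (5.52% − 4.43%) / 0.6500 = 1.09 / 0.6500 = 1.6769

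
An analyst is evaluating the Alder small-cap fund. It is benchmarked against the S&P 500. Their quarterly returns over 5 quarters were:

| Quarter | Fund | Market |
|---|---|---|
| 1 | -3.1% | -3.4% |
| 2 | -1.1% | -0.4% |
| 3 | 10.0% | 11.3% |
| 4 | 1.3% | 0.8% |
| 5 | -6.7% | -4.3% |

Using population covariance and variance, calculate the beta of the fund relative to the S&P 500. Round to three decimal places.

r̄p = 0.0800%,  r̄m = 0.8000%
Cov = Σ(rp − r̄p)(rm − r̄m) / 5 = 30.7020
Var(rm) = Σ(rm − r̄m)² / 5 = 31.0680
β = Cov / Var = 30.7020 / 31.0680 = 0.9882

0.988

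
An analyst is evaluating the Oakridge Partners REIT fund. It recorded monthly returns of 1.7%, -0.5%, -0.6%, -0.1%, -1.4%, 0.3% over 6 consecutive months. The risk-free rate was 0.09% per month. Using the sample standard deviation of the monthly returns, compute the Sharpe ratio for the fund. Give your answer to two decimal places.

-0.18

r̄ = (1.7 − 0.5 − 0.6 − 0.1 − 1.4 + 0.3) / 6 = -0.1000%
Sample std dev = √[5.5000 / 5] = 1.0488%
Sharpe = (r̄ − rf) / σ = (-0.1000 − 0.09) / 1.0488 = -0.1900 / 1.0488 = -0.1812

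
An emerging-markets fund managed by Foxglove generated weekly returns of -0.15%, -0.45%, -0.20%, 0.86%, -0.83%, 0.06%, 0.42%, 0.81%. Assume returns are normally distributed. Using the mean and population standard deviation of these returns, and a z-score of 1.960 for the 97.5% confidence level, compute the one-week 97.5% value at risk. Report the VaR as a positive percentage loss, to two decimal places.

1.03

Mean return μ = 0.520 / 8 = 0.0650%
Population σ = √[Σ(r − μ)² / 8] = √[2.4958 / 8] = √0.3120 = 0.5586%
VaR = −(μ − z·σ) = −(0.0650 − 1.960 × 0.5586) = −(-1.0299) = 1.0299%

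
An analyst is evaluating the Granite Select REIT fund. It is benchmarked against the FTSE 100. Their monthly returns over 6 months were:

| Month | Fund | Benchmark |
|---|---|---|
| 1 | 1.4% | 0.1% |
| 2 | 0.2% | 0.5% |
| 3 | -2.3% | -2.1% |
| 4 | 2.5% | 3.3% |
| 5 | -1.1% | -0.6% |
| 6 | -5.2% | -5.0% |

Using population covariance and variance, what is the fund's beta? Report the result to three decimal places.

r̄p = -0.7500%,  r̄m = -0.6333%
Cov = Σ(rp − r̄p)(rm − r̄m) / 6 = 6.1883
Var(rm) = Σ(rm − r̄m)² / 6 = 6.4189
β = Cov / Var = 6.1883 / 6.4189 = 0.9641

0.964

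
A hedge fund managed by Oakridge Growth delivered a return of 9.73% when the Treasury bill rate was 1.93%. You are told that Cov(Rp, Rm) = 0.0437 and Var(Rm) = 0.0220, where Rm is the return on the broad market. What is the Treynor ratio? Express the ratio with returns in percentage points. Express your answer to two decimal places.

3.93

β = Cov / Var = 0.0437 / 0.0220 = 1.9864
Treynor = (Rp − Rf) / β = (9.73% − 1.93%) / 1.9864 = 7.80 / 1.9864 = 3.9267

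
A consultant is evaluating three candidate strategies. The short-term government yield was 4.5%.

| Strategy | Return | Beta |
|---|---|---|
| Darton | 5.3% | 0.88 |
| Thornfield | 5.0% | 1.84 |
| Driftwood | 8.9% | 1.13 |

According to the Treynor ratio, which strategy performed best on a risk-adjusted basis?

Darton: Treynor = (5.3% − 4.5%) / 0.88 = 0.909
Thornfield: Treynor = (5.0% − 4.5%) / 1.84 = 0.272
Driftwood: Treynor = (8.9% − 4.5%) / 1.13 = 3.894
Highest: Driftwood (3.894).

Driftwood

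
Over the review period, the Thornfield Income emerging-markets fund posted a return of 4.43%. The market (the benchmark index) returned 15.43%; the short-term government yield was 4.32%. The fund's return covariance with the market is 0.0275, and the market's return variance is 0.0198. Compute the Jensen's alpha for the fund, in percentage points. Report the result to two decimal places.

β = Cov / Var = 0.0275 / 0.0198 = 1.3889
E[R] = Rf + β(Rm − Rf) = 4.32% + 1.3889 × (15.43% − 4.32%) = 19.7507%
α = Rp − E[R] = 4.43% − 19.7507% = -15.3207

-15.32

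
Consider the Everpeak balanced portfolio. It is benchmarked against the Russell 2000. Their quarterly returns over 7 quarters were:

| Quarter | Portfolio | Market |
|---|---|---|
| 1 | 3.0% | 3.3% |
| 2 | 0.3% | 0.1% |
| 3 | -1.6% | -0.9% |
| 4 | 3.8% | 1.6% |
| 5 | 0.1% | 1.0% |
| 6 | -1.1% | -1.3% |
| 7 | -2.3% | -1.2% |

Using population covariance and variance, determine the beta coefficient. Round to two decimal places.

1.20

r̄p = 0.3143%,  r̄m = 0.3714%
Cov = Σ(rp − r̄p)(rm − r̄m) / 7 = 2.9890
Var(rm) = Σ(rm − r̄m)² / 7 = 2.4906
β = Cov / Var = 2.9890 / 2.4906 = 1.2001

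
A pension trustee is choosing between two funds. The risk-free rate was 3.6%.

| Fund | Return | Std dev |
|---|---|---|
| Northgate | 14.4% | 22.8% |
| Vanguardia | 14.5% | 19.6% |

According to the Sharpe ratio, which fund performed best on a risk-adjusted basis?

Vanguardia

Northgate: Sharpe ratio = (14.4% − 3.6%) / 22.8% = 0.474
Vanguardia: Sharpe ratio = (14.5% − 3.6%) / 19.6% = 0.556
Highest: Vanguardia (0.556).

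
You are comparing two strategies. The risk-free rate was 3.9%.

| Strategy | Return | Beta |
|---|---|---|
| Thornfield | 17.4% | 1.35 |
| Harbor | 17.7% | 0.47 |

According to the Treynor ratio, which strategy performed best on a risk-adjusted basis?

Harbor

Thornfield: Treynor = (17.4% − 3.9%) / 1.35 = 10.000
Harbor: Treynor = (17.7% − 3.9%) / 0.47 = 29.362
Highest: Harbor (29.362).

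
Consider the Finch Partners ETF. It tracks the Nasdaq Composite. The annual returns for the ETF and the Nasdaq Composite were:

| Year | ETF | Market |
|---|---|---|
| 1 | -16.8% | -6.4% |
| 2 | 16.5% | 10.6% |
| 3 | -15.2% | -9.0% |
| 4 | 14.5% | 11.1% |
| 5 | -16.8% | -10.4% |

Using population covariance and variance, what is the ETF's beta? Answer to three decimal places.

r̄p = -3.5600%,  r̄m = -0.8200%
Cov = Σ(rp − r̄p)(rm − r̄m) / 5 = 148.0588
Var(rm) = Σ(rm − r̄m)² / 5 = 92.4656
β = Cov / Var = 148.0588 / 92.4656 = 1.6012

1.601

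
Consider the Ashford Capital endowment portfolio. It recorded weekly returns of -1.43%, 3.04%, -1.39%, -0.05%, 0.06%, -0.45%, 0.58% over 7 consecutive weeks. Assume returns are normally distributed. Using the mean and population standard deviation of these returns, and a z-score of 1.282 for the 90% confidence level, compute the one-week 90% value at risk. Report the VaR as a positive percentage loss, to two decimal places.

Mean return r̄ = 0.360 / 7 = 0.0514%
Σ(r − r̄)² = (-1.43 − 0.0514)² + (3.04 − 0.0514)² + … = 13.7451
σ = √[13.7451 / 7] = 1.4013%
VaR = −(r̄ − z·σ) = −(0.0514 − 1.282 × 1.4013) = −(-1.7451) = 1.7451%

1.75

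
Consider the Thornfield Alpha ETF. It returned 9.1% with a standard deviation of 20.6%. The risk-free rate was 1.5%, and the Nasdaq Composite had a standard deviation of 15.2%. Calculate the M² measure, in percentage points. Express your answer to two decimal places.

Sharpe = (Rp − Rf) / σp = (9.1% − 1.5%) / 20.6% = 0.3689
M² = Rf + Sharpe × σm = 1.5% + 0.3689 × 15.2% = 7.1073%

7.11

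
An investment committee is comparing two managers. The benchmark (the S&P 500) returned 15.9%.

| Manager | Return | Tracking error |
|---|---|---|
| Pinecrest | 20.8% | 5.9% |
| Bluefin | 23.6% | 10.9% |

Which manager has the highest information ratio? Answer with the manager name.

Pinecrest: IR = (20.8% − 15.9%) / 5.9% = 0.831
Bluefin: IR = (23.6% − 15.9%) / 10.9% = 0.706
Highest: Pinecrest (0.831).

Pinecrest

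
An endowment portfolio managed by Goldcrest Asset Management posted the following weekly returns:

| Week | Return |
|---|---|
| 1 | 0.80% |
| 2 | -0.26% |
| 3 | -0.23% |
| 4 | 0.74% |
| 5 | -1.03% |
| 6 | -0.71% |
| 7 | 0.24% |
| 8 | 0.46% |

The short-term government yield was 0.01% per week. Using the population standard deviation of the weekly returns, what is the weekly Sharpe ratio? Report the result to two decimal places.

r̄ = (0.8 − 0.26 − 0.23 + 0.74 − 1.03 − 0.71 + 0.24 + 0.46) / 8 = 0.010 / 8 = 0.0013%
Population σ = √[Σ(r − r̄)² / 8] = √[3.1423 / 8] = √0.3928 = 0.6267%
Sharpe = (r̄ − rf) / σ = (0.0013 − 0.01) / 0.6267 = -0.0087 / 0.6267 = -0.0139

-0.01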